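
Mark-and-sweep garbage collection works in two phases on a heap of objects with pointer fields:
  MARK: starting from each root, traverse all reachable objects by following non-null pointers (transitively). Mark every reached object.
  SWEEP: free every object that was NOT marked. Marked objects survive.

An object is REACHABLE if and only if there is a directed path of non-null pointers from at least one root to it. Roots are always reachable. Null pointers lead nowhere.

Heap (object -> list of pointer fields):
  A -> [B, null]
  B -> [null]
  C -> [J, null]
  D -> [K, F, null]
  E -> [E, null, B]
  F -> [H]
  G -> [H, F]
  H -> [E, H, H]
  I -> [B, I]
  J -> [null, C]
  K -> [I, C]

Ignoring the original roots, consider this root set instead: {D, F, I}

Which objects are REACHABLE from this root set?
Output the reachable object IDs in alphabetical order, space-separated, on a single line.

Answer: B C D E F H I J K

Derivation:
Roots: D F I
Mark D: refs=K F null, marked=D
Mark F: refs=H, marked=D F
Mark I: refs=B I, marked=D F I
Mark K: refs=I C, marked=D F I K
Mark H: refs=E H H, marked=D F H I K
Mark B: refs=null, marked=B D F H I K
Mark C: refs=J null, marked=B C D F H I K
Mark E: refs=E null B, marked=B C D E F H I K
Mark J: refs=null C, marked=B C D E F H I J K
Unmarked (collected): A G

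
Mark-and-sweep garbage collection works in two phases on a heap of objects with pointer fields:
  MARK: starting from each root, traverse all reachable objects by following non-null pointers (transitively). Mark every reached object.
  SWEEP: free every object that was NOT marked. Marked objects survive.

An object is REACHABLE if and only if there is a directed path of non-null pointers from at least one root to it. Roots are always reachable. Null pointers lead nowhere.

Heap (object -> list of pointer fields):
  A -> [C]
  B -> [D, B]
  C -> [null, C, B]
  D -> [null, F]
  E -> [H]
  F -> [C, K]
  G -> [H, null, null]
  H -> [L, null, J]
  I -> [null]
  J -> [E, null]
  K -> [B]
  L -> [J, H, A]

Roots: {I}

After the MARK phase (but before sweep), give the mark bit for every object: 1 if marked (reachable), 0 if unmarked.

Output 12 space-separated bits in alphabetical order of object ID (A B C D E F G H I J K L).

Roots: I
Mark I: refs=null, marked=I
Unmarked (collected): A B C D E F G H J K L

Answer: 0 0 0 0 0 0 0 0 1 0 0 0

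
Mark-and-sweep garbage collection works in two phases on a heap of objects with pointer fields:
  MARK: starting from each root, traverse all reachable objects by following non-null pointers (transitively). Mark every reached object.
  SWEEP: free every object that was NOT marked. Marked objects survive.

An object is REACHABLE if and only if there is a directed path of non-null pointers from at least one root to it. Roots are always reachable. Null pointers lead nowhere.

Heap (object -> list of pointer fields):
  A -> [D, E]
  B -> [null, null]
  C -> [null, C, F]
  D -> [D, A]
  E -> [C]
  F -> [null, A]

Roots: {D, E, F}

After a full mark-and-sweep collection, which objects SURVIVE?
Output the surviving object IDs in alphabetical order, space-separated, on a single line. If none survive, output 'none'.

Answer: A C D E F

Derivation:
Roots: D E F
Mark D: refs=D A, marked=D
Mark E: refs=C, marked=D E
Mark F: refs=null A, marked=D E F
Mark A: refs=D E, marked=A D E F
Mark C: refs=null C F, marked=A C D E F
Unmarked (collected): B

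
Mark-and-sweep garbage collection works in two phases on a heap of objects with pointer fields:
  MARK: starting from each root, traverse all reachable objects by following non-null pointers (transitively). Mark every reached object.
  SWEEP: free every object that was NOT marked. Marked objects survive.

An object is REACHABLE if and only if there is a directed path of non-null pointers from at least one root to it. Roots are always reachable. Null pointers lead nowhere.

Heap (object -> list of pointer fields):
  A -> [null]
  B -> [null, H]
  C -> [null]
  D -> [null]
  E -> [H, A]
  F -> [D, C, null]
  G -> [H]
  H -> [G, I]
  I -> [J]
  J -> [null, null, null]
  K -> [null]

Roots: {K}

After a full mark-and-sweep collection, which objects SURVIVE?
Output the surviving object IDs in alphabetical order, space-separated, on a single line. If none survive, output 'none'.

Answer: K

Derivation:
Roots: K
Mark K: refs=null, marked=K
Unmarked (collected): A B C D E F G H I J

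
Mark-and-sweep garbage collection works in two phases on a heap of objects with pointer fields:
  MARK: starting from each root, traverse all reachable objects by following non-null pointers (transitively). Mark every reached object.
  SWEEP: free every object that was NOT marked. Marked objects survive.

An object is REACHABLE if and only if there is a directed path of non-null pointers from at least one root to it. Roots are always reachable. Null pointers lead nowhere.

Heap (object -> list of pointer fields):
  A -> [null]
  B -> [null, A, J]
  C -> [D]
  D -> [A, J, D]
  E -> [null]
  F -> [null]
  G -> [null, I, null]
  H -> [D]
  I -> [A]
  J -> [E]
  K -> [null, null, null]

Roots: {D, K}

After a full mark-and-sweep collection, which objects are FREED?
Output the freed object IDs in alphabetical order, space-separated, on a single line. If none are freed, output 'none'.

Answer: B C F G H I

Derivation:
Roots: D K
Mark D: refs=A J D, marked=D
Mark K: refs=null null null, marked=D K
Mark A: refs=null, marked=A D K
Mark J: refs=E, marked=A D J K
Mark E: refs=null, marked=A D E J K
Unmarked (collected): B C F G H I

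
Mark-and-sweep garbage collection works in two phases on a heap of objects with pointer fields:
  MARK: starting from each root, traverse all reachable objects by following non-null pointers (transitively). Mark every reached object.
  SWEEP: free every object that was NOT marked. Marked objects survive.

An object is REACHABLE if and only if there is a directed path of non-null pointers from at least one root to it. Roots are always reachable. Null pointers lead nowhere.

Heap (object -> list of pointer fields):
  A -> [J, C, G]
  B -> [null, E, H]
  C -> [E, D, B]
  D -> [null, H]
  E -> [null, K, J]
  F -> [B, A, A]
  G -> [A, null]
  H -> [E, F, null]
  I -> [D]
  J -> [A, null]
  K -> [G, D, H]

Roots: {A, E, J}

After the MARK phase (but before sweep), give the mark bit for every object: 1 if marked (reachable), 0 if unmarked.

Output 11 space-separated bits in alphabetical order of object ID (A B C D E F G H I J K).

Roots: A E J
Mark A: refs=J C G, marked=A
Mark E: refs=null K J, marked=A E
Mark J: refs=A null, marked=A E J
Mark C: refs=E D B, marked=A C E J
Mark G: refs=A null, marked=A C E G J
Mark K: refs=G D H, marked=A C E G J K
Mark D: refs=null H, marked=A C D E G J K
Mark B: refs=null E H, marked=A B C D E G J K
Mark H: refs=E F null, marked=A B C D E G H J K
Mark F: refs=B A A, marked=A B C D E F G H J K
Unmarked (collected): I

Answer: 1 1 1 1 1 1 1 1 0 1 1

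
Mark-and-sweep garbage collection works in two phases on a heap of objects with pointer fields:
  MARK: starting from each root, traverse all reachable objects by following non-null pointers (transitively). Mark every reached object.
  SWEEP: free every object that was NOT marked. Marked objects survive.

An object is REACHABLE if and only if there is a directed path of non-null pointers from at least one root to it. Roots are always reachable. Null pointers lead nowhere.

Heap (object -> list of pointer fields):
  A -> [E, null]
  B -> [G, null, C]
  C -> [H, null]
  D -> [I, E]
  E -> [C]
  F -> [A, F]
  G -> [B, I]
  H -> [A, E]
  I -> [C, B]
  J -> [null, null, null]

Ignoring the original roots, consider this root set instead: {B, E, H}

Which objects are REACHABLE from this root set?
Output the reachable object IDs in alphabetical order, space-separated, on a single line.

Roots: B E H
Mark B: refs=G null C, marked=B
Mark E: refs=C, marked=B E
Mark H: refs=A E, marked=B E H
Mark G: refs=B I, marked=B E G H
Mark C: refs=H null, marked=B C E G H
Mark A: refs=E null, marked=A B C E G H
Mark I: refs=C B, marked=A B C E G H I
Unmarked (collected): D F J

Answer: A B C E G H I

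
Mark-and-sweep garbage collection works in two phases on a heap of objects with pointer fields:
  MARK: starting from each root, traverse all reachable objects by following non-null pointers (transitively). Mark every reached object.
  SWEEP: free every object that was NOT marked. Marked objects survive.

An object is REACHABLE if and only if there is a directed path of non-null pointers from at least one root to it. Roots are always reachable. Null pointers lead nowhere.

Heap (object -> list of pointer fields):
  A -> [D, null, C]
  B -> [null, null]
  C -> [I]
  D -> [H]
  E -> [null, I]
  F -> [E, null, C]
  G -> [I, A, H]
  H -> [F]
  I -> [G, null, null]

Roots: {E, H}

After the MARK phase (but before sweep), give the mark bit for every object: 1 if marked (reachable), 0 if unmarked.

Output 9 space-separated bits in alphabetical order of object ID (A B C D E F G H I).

Answer: 1 0 1 1 1 1 1 1 1

Derivation:
Roots: E H
Mark E: refs=null I, marked=E
Mark H: refs=F, marked=E H
Mark I: refs=G null null, marked=E H I
Mark F: refs=E null C, marked=E F H I
Mark G: refs=I A H, marked=E F G H I
Mark C: refs=I, marked=C E F G H I
Mark A: refs=D null C, marked=A C E F G H I
Mark D: refs=H, marked=A C D E F G H I
Unmarked (collected): B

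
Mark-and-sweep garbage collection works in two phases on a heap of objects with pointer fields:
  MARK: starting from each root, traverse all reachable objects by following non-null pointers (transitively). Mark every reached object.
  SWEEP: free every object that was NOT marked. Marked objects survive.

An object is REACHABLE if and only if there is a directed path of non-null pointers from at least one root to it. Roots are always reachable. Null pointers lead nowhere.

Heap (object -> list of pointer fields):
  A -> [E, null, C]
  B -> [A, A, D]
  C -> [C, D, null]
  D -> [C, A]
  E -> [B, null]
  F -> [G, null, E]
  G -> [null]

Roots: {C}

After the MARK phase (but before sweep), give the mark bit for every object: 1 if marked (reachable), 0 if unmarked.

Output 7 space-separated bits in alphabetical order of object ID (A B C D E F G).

Answer: 1 1 1 1 1 0 0

Derivation:
Roots: C
Mark C: refs=C D null, marked=C
Mark D: refs=C A, marked=C D
Mark A: refs=E null C, marked=A C D
Mark E: refs=B null, marked=A C D E
Mark B: refs=A A D, marked=A B C D E
Unmarked (collected): F G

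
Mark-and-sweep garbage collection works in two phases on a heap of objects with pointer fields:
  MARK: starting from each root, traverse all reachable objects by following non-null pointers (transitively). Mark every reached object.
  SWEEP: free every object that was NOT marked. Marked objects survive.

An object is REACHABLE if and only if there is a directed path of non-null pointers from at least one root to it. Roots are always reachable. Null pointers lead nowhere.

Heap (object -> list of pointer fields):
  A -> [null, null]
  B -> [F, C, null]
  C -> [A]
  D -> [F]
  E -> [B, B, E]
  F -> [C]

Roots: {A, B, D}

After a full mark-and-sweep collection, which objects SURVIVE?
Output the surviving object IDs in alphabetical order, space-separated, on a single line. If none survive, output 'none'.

Roots: A B D
Mark A: refs=null null, marked=A
Mark B: refs=F C null, marked=A B
Mark D: refs=F, marked=A B D
Mark F: refs=C, marked=A B D F
Mark C: refs=A, marked=A B C D F
Unmarked (collected): E

Answer: A B C D F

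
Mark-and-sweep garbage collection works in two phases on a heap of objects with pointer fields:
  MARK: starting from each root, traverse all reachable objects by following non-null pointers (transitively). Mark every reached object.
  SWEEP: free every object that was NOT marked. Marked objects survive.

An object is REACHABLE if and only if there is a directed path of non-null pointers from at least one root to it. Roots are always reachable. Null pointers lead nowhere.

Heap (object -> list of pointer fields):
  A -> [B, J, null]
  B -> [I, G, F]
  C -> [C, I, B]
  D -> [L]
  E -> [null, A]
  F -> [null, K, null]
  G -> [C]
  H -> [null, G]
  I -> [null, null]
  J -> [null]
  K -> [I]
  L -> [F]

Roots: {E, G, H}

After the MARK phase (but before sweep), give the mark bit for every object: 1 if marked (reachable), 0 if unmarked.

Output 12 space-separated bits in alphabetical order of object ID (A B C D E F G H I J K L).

Answer: 1 1 1 0 1 1 1 1 1 1 1 0

Derivation:
Roots: E G H
Mark E: refs=null A, marked=E
Mark G: refs=C, marked=E G
Mark H: refs=null G, marked=E G H
Mark A: refs=B J null, marked=A E G H
Mark C: refs=C I B, marked=A C E G H
Mark B: refs=I G F, marked=A B C E G H
Mark J: refs=null, marked=A B C E G H J
Mark I: refs=null null, marked=A B C E G H I J
Mark F: refs=null K null, marked=A B C E F G H I J
Mark K: refs=I, marked=A B C E F G H I J K
Unmarked (collected): D L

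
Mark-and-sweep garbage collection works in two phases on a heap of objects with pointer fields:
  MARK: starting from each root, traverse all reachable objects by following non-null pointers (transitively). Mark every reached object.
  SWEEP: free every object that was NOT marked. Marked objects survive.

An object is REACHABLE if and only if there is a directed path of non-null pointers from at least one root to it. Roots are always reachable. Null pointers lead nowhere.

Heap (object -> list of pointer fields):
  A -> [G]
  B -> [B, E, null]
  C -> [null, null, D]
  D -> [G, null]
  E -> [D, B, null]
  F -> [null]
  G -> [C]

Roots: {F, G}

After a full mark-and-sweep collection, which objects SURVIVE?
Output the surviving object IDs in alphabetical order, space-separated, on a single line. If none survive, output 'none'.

Answer: C D F G

Derivation:
Roots: F G
Mark F: refs=null, marked=F
Mark G: refs=C, marked=F G
Mark C: refs=null null D, marked=C F G
Mark D: refs=G null, marked=C D F G
Unmarked (collected): A B E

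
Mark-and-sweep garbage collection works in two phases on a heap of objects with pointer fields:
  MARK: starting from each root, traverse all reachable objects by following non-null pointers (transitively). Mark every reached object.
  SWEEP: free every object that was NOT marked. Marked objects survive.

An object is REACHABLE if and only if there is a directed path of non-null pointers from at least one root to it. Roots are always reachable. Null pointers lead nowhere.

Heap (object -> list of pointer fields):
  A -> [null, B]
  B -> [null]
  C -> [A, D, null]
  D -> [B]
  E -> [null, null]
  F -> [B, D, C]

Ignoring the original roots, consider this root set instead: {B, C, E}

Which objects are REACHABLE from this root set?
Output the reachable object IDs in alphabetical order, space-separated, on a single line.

Answer: A B C D E

Derivation:
Roots: B C E
Mark B: refs=null, marked=B
Mark C: refs=A D null, marked=B C
Mark E: refs=null null, marked=B C E
Mark A: refs=null B, marked=A B C E
Mark D: refs=B, marked=A B C D E
Unmarked (collected): F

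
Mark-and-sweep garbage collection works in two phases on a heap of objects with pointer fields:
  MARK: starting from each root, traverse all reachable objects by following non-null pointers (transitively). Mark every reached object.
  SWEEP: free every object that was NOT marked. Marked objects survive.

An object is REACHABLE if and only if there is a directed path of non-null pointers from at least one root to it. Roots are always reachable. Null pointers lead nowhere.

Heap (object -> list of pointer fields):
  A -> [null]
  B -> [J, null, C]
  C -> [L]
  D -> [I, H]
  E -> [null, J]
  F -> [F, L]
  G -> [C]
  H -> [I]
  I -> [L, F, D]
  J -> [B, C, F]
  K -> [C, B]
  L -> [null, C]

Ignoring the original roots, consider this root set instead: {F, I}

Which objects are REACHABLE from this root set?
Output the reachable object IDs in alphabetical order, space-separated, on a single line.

Roots: F I
Mark F: refs=F L, marked=F
Mark I: refs=L F D, marked=F I
Mark L: refs=null C, marked=F I L
Mark D: refs=I H, marked=D F I L
Mark C: refs=L, marked=C D F I L
Mark H: refs=I, marked=C D F H I L
Unmarked (collected): A B E G J K

Answer: C D F H I L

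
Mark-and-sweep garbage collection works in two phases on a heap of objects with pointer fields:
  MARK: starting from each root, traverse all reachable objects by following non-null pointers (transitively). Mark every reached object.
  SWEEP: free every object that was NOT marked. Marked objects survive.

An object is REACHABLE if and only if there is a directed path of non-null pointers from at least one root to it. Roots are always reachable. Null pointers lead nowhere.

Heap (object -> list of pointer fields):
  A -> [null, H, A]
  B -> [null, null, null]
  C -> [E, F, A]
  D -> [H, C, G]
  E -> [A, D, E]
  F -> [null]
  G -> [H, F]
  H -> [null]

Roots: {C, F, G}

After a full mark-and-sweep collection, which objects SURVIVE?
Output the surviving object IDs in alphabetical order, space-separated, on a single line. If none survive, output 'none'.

Answer: A C D E F G H

Derivation:
Roots: C F G
Mark C: refs=E F A, marked=C
Mark F: refs=null, marked=C F
Mark G: refs=H F, marked=C F G
Mark E: refs=A D E, marked=C E F G
Mark A: refs=null H A, marked=A C E F G
Mark H: refs=null, marked=A C E F G H
Mark D: refs=H C G, marked=A C D E F G H
Unmarked (collected): B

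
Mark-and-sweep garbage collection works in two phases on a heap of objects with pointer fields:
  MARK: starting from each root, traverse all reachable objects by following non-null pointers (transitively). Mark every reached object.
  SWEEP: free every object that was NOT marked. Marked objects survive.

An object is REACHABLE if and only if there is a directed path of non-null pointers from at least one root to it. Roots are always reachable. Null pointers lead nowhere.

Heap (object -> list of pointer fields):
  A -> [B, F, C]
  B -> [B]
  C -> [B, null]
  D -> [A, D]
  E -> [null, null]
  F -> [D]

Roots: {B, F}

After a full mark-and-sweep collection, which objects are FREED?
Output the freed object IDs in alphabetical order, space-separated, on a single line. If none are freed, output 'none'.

Roots: B F
Mark B: refs=B, marked=B
Mark F: refs=D, marked=B F
Mark D: refs=A D, marked=B D F
Mark A: refs=B F C, marked=A B D F
Mark C: refs=B null, marked=A B C D F
Unmarked (collected): E

Answer: E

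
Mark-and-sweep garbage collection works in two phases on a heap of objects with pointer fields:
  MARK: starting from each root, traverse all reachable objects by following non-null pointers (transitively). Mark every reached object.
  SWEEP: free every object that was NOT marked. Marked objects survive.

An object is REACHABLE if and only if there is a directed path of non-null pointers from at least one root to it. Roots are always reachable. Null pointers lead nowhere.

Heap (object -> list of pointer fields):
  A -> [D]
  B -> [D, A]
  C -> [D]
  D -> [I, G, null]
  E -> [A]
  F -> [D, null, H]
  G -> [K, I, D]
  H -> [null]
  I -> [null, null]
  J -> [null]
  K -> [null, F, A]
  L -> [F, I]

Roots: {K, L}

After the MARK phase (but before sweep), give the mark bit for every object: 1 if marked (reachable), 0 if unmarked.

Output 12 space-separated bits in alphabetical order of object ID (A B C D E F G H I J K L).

Answer: 1 0 0 1 0 1 1 1 1 0 1 1

Derivation:
Roots: K L
Mark K: refs=null F A, marked=K
Mark L: refs=F I, marked=K L
Mark F: refs=D null H, marked=F K L
Mark A: refs=D, marked=A F K L
Mark I: refs=null null, marked=A F I K L
Mark D: refs=I G null, marked=A D F I K L
Mark H: refs=null, marked=A D F H I K L
Mark G: refs=K I D, marked=A D F G H I K L
Unmarked (collected): B C E J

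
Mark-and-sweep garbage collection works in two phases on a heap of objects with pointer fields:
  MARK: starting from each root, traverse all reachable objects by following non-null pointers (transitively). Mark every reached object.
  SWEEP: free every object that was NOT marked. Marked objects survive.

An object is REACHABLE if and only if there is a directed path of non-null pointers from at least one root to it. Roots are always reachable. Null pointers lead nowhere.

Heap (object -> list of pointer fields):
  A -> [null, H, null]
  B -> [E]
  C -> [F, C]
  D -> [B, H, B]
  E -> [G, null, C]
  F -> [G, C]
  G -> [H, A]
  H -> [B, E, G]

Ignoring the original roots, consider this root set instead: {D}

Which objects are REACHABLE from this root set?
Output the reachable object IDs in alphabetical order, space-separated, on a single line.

Roots: D
Mark D: refs=B H B, marked=D
Mark B: refs=E, marked=B D
Mark H: refs=B E G, marked=B D H
Mark E: refs=G null C, marked=B D E H
Mark G: refs=H A, marked=B D E G H
Mark C: refs=F C, marked=B C D E G H
Mark A: refs=null H null, marked=A B C D E G H
Mark F: refs=G C, marked=A B C D E F G H
Unmarked (collected): (none)

Answer: A B C D E F G H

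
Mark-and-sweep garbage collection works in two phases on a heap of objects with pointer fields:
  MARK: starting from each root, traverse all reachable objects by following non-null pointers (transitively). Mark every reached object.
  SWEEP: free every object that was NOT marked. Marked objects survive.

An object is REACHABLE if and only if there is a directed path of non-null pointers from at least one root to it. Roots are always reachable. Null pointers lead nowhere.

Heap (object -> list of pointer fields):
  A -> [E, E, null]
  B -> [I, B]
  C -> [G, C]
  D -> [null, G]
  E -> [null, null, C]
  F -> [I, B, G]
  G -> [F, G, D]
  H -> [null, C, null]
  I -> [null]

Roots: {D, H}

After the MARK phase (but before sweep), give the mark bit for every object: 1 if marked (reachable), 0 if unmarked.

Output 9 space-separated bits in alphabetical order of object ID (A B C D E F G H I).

Roots: D H
Mark D: refs=null G, marked=D
Mark H: refs=null C null, marked=D H
Mark G: refs=F G D, marked=D G H
Mark C: refs=G C, marked=C D G H
Mark F: refs=I B G, marked=C D F G H
Mark I: refs=null, marked=C D F G H I
Mark B: refs=I B, marked=B C D F G H I
Unmarked (collected): A E

Answer: 0 1 1 1 0 1 1 1 1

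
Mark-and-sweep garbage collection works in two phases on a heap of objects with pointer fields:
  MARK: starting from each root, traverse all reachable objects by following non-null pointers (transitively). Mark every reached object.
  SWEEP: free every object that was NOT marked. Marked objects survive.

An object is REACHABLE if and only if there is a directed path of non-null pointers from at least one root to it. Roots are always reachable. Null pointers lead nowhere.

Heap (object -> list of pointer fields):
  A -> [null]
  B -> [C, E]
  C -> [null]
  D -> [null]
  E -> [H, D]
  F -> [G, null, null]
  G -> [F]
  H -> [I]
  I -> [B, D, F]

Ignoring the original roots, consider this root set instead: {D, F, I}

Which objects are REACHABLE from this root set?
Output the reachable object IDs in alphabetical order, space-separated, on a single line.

Roots: D F I
Mark D: refs=null, marked=D
Mark F: refs=G null null, marked=D F
Mark I: refs=B D F, marked=D F I
Mark G: refs=F, marked=D F G I
Mark B: refs=C E, marked=B D F G I
Mark C: refs=null, marked=B C D F G I
Mark E: refs=H D, marked=B C D E F G I
Mark H: refs=I, marked=B C D E F G H I
Unmarked (collected): A

Answer: B C D E F G H I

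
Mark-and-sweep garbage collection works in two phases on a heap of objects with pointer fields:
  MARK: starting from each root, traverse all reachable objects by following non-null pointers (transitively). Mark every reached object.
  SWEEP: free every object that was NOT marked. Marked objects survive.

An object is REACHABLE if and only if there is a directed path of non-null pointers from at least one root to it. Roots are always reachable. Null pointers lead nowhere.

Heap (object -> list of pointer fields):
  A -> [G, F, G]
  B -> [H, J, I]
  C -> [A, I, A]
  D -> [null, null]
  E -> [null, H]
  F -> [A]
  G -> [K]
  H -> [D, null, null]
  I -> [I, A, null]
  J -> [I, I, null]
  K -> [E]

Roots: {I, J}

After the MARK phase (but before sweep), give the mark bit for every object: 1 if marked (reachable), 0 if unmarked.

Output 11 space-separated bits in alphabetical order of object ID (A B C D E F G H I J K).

Roots: I J
Mark I: refs=I A null, marked=I
Mark J: refs=I I null, marked=I J
Mark A: refs=G F G, marked=A I J
Mark G: refs=K, marked=A G I J
Mark F: refs=A, marked=A F G I J
Mark K: refs=E, marked=A F G I J K
Mark E: refs=null H, marked=A E F G I J K
Mark H: refs=D null null, marked=A E F G H I J K
Mark D: refs=null null, marked=A D E F G H I J K
Unmarked (collected): B C

Answer: 1 0 0 1 1 1 1 1 1 1 1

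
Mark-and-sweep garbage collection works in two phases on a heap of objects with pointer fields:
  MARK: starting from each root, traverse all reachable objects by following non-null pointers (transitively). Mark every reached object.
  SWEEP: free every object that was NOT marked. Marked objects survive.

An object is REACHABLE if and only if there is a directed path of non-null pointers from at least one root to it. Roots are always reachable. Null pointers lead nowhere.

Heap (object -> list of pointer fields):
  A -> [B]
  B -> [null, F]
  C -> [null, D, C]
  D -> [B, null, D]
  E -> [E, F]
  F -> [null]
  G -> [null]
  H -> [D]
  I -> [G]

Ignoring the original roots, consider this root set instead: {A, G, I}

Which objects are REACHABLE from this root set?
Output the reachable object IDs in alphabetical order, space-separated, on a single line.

Roots: A G I
Mark A: refs=B, marked=A
Mark G: refs=null, marked=A G
Mark I: refs=G, marked=A G I
Mark B: refs=null F, marked=A B G I
Mark F: refs=null, marked=A B F G I
Unmarked (collected): C D E H

Answer: A B F G I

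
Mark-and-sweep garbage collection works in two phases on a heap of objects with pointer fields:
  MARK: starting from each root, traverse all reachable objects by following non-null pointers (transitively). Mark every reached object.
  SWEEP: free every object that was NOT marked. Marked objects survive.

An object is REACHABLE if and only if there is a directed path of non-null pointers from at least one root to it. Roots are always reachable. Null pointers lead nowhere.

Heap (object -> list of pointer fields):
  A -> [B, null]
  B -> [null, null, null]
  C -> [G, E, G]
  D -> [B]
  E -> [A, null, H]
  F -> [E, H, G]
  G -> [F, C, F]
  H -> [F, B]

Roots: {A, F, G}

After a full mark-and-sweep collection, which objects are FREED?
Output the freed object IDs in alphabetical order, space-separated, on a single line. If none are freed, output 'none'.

Answer: D

Derivation:
Roots: A F G
Mark A: refs=B null, marked=A
Mark F: refs=E H G, marked=A F
Mark G: refs=F C F, marked=A F G
Mark B: refs=null null null, marked=A B F G
Mark E: refs=A null H, marked=A B E F G
Mark H: refs=F B, marked=A B E F G H
Mark C: refs=G E G, marked=A B C E F G H
Unmarked (collected): D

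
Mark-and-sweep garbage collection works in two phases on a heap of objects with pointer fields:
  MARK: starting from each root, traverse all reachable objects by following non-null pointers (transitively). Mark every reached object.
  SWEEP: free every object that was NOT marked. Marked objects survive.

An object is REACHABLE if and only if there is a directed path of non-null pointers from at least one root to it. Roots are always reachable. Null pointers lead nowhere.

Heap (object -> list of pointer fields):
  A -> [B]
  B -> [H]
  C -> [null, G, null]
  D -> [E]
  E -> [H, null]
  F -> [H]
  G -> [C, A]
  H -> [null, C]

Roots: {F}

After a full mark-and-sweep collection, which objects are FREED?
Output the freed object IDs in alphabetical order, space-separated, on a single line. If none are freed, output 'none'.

Roots: F
Mark F: refs=H, marked=F
Mark H: refs=null C, marked=F H
Mark C: refs=null G null, marked=C F H
Mark G: refs=C A, marked=C F G H
Mark A: refs=B, marked=A C F G H
Mark B: refs=H, marked=A B C F G H
Unmarked (collected): D E

Answer: D E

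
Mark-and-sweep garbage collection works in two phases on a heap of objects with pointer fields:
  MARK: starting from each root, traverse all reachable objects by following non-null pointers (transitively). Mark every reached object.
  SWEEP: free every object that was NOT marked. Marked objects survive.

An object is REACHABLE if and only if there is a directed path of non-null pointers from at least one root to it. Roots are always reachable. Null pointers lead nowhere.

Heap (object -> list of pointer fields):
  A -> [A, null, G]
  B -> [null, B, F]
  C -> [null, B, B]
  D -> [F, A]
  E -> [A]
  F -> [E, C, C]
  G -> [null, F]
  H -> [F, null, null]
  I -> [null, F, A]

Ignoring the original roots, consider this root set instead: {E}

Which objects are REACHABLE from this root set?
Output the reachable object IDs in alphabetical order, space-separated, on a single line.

Roots: E
Mark E: refs=A, marked=E
Mark A: refs=A null G, marked=A E
Mark G: refs=null F, marked=A E G
Mark F: refs=E C C, marked=A E F G
Mark C: refs=null B B, marked=A C E F G
Mark B: refs=null B F, marked=A B C E F G
Unmarked (collected): D H I

Answer: A B C E F G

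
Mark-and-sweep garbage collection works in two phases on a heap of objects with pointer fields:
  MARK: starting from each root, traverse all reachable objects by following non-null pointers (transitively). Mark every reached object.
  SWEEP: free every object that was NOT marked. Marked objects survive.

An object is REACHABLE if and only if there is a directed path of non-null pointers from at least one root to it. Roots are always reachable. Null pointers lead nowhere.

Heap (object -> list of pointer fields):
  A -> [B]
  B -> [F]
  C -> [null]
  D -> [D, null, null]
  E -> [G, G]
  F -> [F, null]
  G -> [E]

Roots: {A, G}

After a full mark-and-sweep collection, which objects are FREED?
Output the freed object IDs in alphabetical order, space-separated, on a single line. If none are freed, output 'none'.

Roots: A G
Mark A: refs=B, marked=A
Mark G: refs=E, marked=A G
Mark B: refs=F, marked=A B G
Mark E: refs=G G, marked=A B E G
Mark F: refs=F null, marked=A B E F G
Unmarked (collected): C D

Answer: C D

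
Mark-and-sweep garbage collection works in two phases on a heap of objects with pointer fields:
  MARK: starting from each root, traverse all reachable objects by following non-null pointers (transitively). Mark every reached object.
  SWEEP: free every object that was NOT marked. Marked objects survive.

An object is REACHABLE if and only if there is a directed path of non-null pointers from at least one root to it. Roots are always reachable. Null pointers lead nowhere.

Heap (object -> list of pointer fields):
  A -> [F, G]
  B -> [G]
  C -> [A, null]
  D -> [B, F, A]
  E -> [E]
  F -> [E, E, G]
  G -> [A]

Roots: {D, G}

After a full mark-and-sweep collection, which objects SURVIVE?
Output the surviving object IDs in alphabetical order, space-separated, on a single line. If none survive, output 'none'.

Answer: A B D E F G

Derivation:
Roots: D G
Mark D: refs=B F A, marked=D
Mark G: refs=A, marked=D G
Mark B: refs=G, marked=B D G
Mark F: refs=E E G, marked=B D F G
Mark A: refs=F G, marked=A B D F G
Mark E: refs=E, marked=A B D E F G
Unmarked (collected): C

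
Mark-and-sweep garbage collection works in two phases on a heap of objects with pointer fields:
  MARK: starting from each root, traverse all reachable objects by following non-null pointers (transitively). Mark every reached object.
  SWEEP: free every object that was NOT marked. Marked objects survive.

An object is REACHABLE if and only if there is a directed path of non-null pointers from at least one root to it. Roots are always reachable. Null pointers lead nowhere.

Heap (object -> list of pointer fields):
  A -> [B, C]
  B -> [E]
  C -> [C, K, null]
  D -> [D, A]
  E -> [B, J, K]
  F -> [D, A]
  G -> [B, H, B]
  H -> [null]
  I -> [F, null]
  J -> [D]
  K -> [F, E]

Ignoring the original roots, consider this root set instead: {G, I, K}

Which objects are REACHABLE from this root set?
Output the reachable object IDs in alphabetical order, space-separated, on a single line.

Answer: A B C D E F G H I J K

Derivation:
Roots: G I K
Mark G: refs=B H B, marked=G
Mark I: refs=F null, marked=G I
Mark K: refs=F E, marked=G I K
Mark B: refs=E, marked=B G I K
Mark H: refs=null, marked=B G H I K
Mark F: refs=D A, marked=B F G H I K
Mark E: refs=B J K, marked=B E F G H I K
Mark D: refs=D A, marked=B D E F G H I K
Mark A: refs=B C, marked=A B D E F G H I K
Mark J: refs=D, marked=A B D E F G H I J K
Mark C: refs=C K null, marked=A B C D E F G H I J K
Unmarked (collected): (none)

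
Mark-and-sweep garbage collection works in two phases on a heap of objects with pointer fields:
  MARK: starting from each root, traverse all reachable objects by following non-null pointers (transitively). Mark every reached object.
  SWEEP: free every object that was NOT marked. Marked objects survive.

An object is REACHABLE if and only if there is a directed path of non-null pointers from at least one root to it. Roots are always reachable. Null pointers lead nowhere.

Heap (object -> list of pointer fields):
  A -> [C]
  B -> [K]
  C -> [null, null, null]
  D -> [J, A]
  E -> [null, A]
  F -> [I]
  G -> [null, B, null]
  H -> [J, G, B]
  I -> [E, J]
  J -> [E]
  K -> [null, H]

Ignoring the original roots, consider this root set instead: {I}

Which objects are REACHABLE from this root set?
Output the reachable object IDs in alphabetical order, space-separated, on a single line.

Roots: I
Mark I: refs=E J, marked=I
Mark E: refs=null A, marked=E I
Mark J: refs=E, marked=E I J
Mark A: refs=C, marked=A E I J
Mark C: refs=null null null, marked=A C E I J
Unmarked (collected): B D F G H K

Answer: A C E I J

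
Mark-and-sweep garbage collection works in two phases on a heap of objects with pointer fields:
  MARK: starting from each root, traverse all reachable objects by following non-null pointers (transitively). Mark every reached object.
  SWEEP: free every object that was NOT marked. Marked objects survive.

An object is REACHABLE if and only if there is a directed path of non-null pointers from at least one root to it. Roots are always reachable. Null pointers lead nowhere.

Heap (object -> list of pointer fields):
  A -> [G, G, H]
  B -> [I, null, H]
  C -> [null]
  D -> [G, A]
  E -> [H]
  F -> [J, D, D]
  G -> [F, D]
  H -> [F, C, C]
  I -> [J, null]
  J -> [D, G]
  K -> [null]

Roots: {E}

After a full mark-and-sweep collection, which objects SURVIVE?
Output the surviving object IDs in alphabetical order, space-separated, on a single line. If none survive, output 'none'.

Roots: E
Mark E: refs=H, marked=E
Mark H: refs=F C C, marked=E H
Mark F: refs=J D D, marked=E F H
Mark C: refs=null, marked=C E F H
Mark J: refs=D G, marked=C E F H J
Mark D: refs=G A, marked=C D E F H J
Mark G: refs=F D, marked=C D E F G H J
Mark A: refs=G G H, marked=A C D E F G H J
Unmarked (collected): B I K

Answer: A C D E F G H J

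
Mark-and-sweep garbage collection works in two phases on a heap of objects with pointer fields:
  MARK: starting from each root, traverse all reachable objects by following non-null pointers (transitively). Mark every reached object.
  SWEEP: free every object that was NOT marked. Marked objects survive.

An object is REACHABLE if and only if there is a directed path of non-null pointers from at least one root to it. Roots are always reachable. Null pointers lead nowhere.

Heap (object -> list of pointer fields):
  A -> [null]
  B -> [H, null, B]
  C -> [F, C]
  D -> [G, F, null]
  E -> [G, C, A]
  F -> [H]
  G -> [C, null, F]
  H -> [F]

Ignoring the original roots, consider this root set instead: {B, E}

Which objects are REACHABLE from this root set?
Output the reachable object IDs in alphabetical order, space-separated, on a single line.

Roots: B E
Mark B: refs=H null B, marked=B
Mark E: refs=G C A, marked=B E
Mark H: refs=F, marked=B E H
Mark G: refs=C null F, marked=B E G H
Mark C: refs=F C, marked=B C E G H
Mark A: refs=null, marked=A B C E G H
Mark F: refs=H, marked=A B C E F G H
Unmarked (collected): D

Answer: A B C E F G H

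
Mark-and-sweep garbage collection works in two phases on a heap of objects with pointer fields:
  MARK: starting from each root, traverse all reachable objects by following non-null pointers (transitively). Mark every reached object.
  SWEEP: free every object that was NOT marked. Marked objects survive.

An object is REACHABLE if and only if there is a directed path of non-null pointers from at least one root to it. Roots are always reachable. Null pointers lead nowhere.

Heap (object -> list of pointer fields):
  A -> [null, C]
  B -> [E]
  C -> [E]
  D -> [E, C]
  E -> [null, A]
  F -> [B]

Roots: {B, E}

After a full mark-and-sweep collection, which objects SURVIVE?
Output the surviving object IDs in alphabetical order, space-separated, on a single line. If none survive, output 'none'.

Answer: A B C E

Derivation:
Roots: B E
Mark B: refs=E, marked=B
Mark E: refs=null A, marked=B E
Mark A: refs=null C, marked=A B E
Mark C: refs=E, marked=A B C E
Unmarked (collected): D F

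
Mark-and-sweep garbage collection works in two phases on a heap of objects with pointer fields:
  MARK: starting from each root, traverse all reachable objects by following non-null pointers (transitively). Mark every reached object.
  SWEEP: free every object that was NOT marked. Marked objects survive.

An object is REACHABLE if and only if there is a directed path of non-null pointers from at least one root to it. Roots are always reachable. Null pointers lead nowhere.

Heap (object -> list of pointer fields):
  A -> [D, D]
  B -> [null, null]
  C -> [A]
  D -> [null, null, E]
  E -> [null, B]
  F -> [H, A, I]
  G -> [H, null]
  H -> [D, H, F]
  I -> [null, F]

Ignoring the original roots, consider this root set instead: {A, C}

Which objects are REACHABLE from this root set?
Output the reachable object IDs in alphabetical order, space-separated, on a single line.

Answer: A B C D E

Derivation:
Roots: A C
Mark A: refs=D D, marked=A
Mark C: refs=A, marked=A C
Mark D: refs=null null E, marked=A C D
Mark E: refs=null B, marked=A C D E
Mark B: refs=null null, marked=A B C D E
Unmarked (collected): F G H I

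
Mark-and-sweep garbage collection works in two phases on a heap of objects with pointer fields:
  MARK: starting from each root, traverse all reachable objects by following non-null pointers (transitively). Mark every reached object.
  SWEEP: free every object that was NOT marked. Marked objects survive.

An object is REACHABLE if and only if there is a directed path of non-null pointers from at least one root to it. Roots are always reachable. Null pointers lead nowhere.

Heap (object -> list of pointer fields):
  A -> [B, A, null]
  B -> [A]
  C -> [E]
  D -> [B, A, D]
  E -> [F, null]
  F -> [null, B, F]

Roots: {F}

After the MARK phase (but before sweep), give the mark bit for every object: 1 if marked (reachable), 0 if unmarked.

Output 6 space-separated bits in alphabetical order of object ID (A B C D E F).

Answer: 1 1 0 0 0 1

Derivation:
Roots: F
Mark F: refs=null B F, marked=F
Mark B: refs=A, marked=B F
Mark A: refs=B A null, marked=A B F
Unmarked (collected): C D E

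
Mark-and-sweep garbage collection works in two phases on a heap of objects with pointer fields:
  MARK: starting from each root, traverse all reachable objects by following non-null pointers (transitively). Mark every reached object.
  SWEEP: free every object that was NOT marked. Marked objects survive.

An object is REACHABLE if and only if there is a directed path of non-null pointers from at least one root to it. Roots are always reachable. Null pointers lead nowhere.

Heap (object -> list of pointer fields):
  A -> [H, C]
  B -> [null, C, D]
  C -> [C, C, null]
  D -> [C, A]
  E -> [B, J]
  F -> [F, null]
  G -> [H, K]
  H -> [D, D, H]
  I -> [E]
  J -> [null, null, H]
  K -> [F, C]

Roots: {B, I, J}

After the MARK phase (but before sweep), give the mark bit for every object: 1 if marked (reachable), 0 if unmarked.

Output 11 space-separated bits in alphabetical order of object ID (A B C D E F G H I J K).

Answer: 1 1 1 1 1 0 0 1 1 1 0

Derivation:
Roots: B I J
Mark B: refs=null C D, marked=B
Mark I: refs=E, marked=B I
Mark J: refs=null null H, marked=B I J
Mark C: refs=C C null, marked=B C I J
Mark D: refs=C A, marked=B C D I J
Mark E: refs=B J, marked=B C D E I J
Mark H: refs=D D H, marked=B C D E H I J
Mark A: refs=H C, marked=A B C D E H I J
Unmarked (collected): F G K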